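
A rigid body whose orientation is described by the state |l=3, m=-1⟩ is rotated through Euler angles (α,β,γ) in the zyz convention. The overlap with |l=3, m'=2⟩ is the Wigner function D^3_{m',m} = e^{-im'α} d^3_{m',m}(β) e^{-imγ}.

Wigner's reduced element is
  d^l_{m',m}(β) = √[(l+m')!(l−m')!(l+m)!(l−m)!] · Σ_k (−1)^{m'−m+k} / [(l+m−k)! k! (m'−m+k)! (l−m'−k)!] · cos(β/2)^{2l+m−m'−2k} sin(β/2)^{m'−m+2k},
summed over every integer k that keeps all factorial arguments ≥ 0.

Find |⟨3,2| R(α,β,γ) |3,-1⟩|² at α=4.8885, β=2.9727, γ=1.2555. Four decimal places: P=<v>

P=0.0667

D^3_{2,-1}(4.8885,2.9727,1.2555) = e^{-i·2·4.8885}·d^3_{2,-1}(2.9727)·e^{-i·-1·1.2555}. Compute d first:
With c≡cos(β/2)=0.084346 and s≡sin(β/2)=0.996437, N=[120·1·2·24]^{1/2}=75.894664
Admissible k: 0..1 (factorial args all ≥0)
  k=0: (−1)^3·75.8947/(12)·0.0843^3·0.9964^3 = -0.003755
  k=1: (−1)^4·75.8947/(24)·0.0843^1·0.9964^5 = +0.262007
d^3_{2,-1}(2.9727) = -0.003755 +0.262007 = +0.258252
|D^3_{2,-1}|² = |d^3_{2,-1}(β)|² = (+0.258252)² = 0.066694 (the z-rotation phases have unit modulus)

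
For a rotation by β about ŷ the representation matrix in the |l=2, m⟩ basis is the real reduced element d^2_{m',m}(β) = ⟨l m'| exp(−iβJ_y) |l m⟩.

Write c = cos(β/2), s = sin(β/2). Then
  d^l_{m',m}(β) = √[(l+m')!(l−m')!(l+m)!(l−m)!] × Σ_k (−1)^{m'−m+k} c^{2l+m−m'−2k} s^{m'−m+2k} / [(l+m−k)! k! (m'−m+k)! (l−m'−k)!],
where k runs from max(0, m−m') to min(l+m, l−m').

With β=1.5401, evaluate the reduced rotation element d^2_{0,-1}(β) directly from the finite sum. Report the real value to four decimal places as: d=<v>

d^2_{0,-1}(β=1.5401) via Wigner's sum:
With c≡cos(β/2)=0.717876 and s≡sin(β/2)=0.696171, N=[2·2·1·6]^{1/2}=4.898979
k∈{0,1} keeps every argument non-negative
  k=0: (−1)^1·4.8990/(2)·0.7179^3·0.6962^1 = -0.630870
  k=1: (−1)^2·4.8990/(2)·0.7179^1·0.6962^3 = +0.593298
d^2_{0,-1}(1.5401) = -0.630870 +0.593298 = -0.037572

d=-0.0376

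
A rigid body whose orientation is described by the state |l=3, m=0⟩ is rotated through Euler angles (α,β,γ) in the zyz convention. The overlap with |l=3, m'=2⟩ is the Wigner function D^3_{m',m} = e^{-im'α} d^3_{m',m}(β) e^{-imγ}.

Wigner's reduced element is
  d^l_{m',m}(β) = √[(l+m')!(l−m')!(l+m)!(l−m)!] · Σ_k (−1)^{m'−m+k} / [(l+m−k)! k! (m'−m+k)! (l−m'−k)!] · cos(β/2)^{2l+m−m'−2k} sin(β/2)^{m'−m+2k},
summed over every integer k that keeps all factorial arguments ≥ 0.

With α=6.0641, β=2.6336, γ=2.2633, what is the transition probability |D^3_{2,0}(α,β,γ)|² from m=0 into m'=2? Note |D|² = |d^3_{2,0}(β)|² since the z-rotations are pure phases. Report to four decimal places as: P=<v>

Split into d^3_{2,0}(β=2.6336) × two z-phases.
With c≡cos(β/2)=0.251274 and s≡sin(β/2)=0.967916, N=[120·1·6·6]^{1/2}=65.726707
k∈{0,1} keeps every argument non-negative
  k=0: (−1)^2·65.7267/(12)·0.2513^4·0.9679^2 = +0.020456
  k=1: (−1)^3·65.7267/(12)·0.2513^2·0.9679^4 = -0.303533
d^3_{2,0}(2.6336) = +0.020456 -0.303533 = -0.283077
|D^3_{2,0}|² = |d^3_{2,0}(β)|² = (-0.283077)² = 0.080133 (the z-rotation phases have unit modulus)

P=0.0801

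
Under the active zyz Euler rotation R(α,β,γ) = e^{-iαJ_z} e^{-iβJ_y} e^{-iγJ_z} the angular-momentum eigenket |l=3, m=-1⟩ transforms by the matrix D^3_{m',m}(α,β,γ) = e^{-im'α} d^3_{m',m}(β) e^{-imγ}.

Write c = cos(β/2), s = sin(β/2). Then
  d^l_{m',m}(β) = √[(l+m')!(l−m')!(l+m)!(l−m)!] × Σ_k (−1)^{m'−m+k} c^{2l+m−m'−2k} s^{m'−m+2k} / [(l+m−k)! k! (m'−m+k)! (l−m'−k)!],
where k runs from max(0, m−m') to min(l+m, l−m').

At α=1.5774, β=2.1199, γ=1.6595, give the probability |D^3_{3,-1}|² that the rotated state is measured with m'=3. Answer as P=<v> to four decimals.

D^3_{3,-1}(1.5774,2.1199,1.6595) = e^{-i·3·1.5774}·d^3_{3,-1}(2.1199)·e^{-i·-1·1.6595}. Compute d first:
With c≡cos(β/2)=0.488916 and s≡sin(β/2)=0.872331, N=[720·1·2·24]^{1/2}=185.903201
k: max(0,(-1)−(3))=0 … min(3+(-1),3−(3))=0
  k=0: (−1)^4·185.9032/(48)·0.4889^2·0.8723^4 = +0.536091
d^3_{3,-1}(2.1199) = +0.536091
|D^3_{3,-1}|² = |d^3_{3,-1}(β)|² = (+0.536091)² = 0.287394 (the z-rotation phases have unit modulus)

P=0.2874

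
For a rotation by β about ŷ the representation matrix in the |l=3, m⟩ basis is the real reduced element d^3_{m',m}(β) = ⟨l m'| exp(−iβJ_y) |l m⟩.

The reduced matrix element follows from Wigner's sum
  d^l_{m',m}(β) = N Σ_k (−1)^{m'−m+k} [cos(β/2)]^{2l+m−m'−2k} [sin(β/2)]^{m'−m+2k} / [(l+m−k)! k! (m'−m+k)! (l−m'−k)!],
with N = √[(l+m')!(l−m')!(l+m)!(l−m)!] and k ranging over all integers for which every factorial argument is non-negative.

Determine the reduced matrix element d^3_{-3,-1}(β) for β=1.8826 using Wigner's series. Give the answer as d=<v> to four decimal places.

d=0.3040

d^3_{-3,-1}(β=1.8826) via Wigner's sum:
With c≡cos(β/2)=0.588738 and s≡sin(β/2)=0.808324, N=[1·720·2·24]^{1/2}=185.903201
k∈{2} keeps every argument non-negative
  k=2: (−1)^0·185.9032/(48)·0.5887^4·0.8083^2 = +0.304021
d^3_{-3,-1}(1.8826) = +0.304021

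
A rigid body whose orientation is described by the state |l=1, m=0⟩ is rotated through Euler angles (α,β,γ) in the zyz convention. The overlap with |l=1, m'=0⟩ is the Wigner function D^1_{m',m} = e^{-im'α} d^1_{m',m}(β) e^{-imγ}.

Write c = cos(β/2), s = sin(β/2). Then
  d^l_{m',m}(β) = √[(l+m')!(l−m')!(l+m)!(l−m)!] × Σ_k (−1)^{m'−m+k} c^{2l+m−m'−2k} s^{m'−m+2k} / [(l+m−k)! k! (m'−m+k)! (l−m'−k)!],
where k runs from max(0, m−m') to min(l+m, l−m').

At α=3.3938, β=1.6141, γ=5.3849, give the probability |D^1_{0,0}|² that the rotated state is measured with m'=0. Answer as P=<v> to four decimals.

D^1_{0,0}(3.3938,1.6141,5.3849) = e^{-i·0·3.3938}·d^1_{0,0}(1.6141)·e^{-i·0·5.3849}. Compute d first:
With c≡cos(β/2)=0.691632 and s≡sin(β/2)=0.722250, N=[1·1·1·1]^{1/2}=1.000000
The bounds max(0,m−m')=0 and min(l+m,l−m')=1 give 2 terms
  k=0: (−1)^0·1.0000/(1)·0.6916^2·0.7223^0 = +0.478355
  k=1: (−1)^1·1.0000/(1)·0.6916^0·0.7223^2 = -0.521645
d^1_{0,0}(1.6141) = +0.478355 -0.521645 = -0.043290
|D^1_{0,0}|² = |d^1_{0,0}(β)|² = (-0.043290)² = 0.001874 (the z-rotation phases have unit modulus)

P=0.0019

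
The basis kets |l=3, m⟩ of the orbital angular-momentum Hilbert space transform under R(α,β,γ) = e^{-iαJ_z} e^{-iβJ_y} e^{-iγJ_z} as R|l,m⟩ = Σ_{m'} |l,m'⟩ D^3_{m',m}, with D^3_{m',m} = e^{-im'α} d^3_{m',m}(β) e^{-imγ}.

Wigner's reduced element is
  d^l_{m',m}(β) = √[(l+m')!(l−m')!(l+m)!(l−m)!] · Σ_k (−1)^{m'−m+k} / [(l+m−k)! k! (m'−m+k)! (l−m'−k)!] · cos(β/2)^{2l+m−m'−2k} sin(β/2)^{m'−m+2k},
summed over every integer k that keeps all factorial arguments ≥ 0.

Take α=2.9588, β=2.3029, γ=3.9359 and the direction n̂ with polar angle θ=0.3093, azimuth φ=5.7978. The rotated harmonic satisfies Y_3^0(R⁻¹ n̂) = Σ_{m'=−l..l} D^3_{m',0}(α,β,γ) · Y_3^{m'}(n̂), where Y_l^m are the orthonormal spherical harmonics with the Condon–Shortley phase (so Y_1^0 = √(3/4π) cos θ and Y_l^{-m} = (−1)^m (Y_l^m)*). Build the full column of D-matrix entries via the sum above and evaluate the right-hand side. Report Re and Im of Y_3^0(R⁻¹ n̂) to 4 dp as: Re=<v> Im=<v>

Need the full column D^3_{m',0} for m'=−3..3 at α=2.9588, β=2.3029, γ=3.9359.
cos(β/2)=0.407164, sin(β/2)=0.913355
d^3_{-3,0}: single k=3 term ⇒ +0.230007;  D = -0.196281+0.119903i
d^3_{-2,0}: k∈[2..3] ⇒ +0.125579 -0.631913 = -0.506334;  D = -0.472873+0.181013i
d^3_{-1,0}: k∈[1..3] ⇒ +0.035406 -0.534488 +0.896516 = +0.397435;  D = -0.390813+0.072244i
d^3_{0,0}: k∈[0..3] ⇒ +0.004556 -0.206347 +1.038339 -0.580548 = +0.256000;  D = +0.256000+0.000000i
d^3_{1,0}: k∈[0..2] ⇒ -0.035406 +0.534488 -0.896516 = -0.397435;  D = +0.390813+0.072244i
d^3_{2,0}: k∈[0..1] ⇒ +0.125579 -0.631913 = -0.506334;  D = -0.472873-0.181013i
d^3_{3,0}: single k=0 term ⇒ -0.230007;  D = +0.196281+0.119903i
Y_3^{m'}(θ=0.3093,φ=5.7978) and Σ D·Y over m':
  (-0.1963+0.1199i)·(+0.0013+0.0117i)  (-0.4729+0.1810i)·(+0.0509+0.0744i)  (-0.3908+0.0722i)·(+0.3077+0.1623i)  (+0.2560+0.0000i)·(+0.5463+0.0000i)  (+0.3908+0.0722i)·(-0.3077+0.1623i)  (-0.4729-0.1810i)·(+0.0509-0.0744i)  (+0.1963+0.1199i)·(-0.0013+0.0117i)
Y_3^0(R⁻¹ n̂) = -0.202594-0.000000i

Re=-0.2026 Im=0.0000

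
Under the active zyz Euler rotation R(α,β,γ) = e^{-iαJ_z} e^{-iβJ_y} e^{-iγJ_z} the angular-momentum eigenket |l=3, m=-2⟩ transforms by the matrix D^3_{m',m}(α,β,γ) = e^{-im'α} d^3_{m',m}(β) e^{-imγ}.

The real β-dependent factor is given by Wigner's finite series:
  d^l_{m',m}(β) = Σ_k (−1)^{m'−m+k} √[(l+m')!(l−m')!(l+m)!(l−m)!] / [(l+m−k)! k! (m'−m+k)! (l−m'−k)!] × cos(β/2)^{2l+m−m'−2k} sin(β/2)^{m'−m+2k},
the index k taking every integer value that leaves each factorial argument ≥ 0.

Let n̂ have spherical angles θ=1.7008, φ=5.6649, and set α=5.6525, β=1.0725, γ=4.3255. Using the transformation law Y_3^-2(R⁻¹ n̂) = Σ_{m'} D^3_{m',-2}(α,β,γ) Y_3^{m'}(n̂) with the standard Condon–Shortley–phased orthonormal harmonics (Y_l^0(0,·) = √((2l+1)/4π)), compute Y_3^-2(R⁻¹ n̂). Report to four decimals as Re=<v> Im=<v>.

Need the full column D^3_{m',-2} for m'=−3..3 at α=5.6525, β=1.0725, γ=4.3255.
cos(β/2)=0.859631, sin(β/2)=0.510916
d^3_{-3,-2}: single k=1 term ⇒ +0.587468;  D = +0.522227+0.269068i
d^3_{-2,-2}: k∈[0..1] ⇒ +0.403526 -0.712716 = -0.309190;  D = -0.138469-0.276451i
d^3_{-1,-2}: k∈[0..1] ⇒ -0.758419 +0.535814 = -0.222604;  D = +0.036856-0.219532i
d^3_{0,-2}: k∈[0..1] ⇒ +0.780741 -0.275792 = +0.504949;  D = -0.361178+0.352880i
d^3_{1,-2}: k∈[0..1] ⇒ -0.535814 +0.094637 = -0.441177;  D = +0.436668-0.062914i
d^3_{2,-2}: k∈[0..1] ⇒ +0.251763 -0.017787 = +0.233976;  D = -0.206709-0.109618i
d^3_{3,-2}: single k=0 term ⇒ -0.073305;  D = +0.032051+0.065927i
Y_3^{m'}(θ=1.7008,φ=5.6649) and Σ D·Y over m':
  (+0.5222+0.2691i)·(-0.1140+0.3905i)  (-0.1385-0.2765i)·(-0.0427-0.1231i)  (+0.0369-0.2195i)·(-0.2392-0.1701i)  (-0.3612+0.3529i)·(+0.1411+0.0000i)  (+0.4367-0.0629i)·(+0.2392-0.1701i)  (-0.2067-0.1096i)·(-0.0427+0.1231i)  (+0.0321+0.0659i)·(+0.1140+0.3905i)
Y_3^-2(R⁻¹ n̂) = -0.195832+0.208037i

Re=-0.1958 Im=0.2080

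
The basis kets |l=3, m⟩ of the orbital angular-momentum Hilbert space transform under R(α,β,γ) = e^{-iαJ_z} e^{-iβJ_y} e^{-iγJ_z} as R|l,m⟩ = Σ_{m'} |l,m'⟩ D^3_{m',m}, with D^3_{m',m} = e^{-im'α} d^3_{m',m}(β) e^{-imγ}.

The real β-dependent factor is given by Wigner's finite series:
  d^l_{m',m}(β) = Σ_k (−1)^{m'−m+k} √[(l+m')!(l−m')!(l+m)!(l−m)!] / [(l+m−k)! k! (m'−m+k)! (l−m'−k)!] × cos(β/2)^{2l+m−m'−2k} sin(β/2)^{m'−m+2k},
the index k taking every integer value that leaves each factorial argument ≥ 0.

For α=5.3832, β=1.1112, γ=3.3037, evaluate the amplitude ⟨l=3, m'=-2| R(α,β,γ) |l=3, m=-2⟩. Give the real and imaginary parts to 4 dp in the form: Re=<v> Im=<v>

Re=-0.0331 Im=0.3471

First d^3_{-2,-2}(β=1.1112), then the phase factors e^{-i(-2)α} and e^{-i(-2)γ}:
Half-angle: c=0.849584, s=0.527453. N=√(1·120·1·120)=120.000000
The bounds max(0,m−m')=0 and min(l+m,l−m')=1 give 2 terms
  k=0: (−1)^0·120.0000/(120)·0.8496^6·0.5275^0 = +0.376044
  k=1: (−1)^1·120.0000/(24)·0.8496^4·0.5275^2 = -0.724708
d^3_{-2,-2}(1.1112) = +0.376044 -0.724708 = -0.348665
D = (-0.227173-0.973854i)·(-0.348665)·(+0.947901+0.318564i) = -0.033087+0.347091i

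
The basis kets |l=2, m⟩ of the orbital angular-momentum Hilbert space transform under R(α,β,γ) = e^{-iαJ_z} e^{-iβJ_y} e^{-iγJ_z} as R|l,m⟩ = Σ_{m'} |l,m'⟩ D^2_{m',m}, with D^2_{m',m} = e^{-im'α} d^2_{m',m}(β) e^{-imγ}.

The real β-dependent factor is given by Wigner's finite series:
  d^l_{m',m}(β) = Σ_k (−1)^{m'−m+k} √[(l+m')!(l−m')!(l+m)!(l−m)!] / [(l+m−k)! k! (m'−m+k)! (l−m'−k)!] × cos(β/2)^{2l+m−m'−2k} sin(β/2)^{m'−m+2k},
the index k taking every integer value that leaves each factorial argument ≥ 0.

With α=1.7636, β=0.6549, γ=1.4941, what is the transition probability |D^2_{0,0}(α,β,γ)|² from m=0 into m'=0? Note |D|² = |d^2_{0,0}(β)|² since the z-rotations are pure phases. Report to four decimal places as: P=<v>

P=0.1967

D^2_{0,0}(1.7636,0.6549,1.4941) = e^{-i·0·1.7636}·d^2_{0,0}(0.6549)·e^{-i·0·1.4941}. Compute d first:
With c≡cos(β/2)=0.946866 and s≡sin(β/2)=0.321630, N=[2·2·2·2]^{1/2}=4.000000
Admissible k: 0..2 (factorial args all ≥0)
  k=0: (−1)^0·4.0000/(4)·0.9469^4·0.3216^0 = +0.803810
  k=1: (−1)^1·4.0000/(1)·0.9469^2·0.3216^2 = -0.370978
  k=2: (−1)^2·4.0000/(4)·0.9469^0·0.3216^4 = +0.010701
d^2_{0,0}(0.6549) = +0.803810 -0.370978 +0.010701 = +0.443532
|D^2_{0,0}|² = |d^2_{0,0}(β)|² = (+0.443532)² = 0.196721 (the z-rotation phases have unit modulus)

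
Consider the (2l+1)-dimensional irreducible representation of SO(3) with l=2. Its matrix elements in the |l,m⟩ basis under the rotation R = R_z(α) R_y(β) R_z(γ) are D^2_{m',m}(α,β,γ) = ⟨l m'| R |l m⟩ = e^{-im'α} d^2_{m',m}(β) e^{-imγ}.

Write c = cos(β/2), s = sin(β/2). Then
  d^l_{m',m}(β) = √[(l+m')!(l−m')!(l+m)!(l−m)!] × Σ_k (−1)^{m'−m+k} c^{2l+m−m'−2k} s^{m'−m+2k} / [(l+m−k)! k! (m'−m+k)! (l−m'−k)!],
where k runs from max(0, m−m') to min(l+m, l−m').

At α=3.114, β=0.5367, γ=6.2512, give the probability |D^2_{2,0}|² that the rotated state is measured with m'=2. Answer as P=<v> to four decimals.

Split into d^2_{2,0}(β=0.5367) × two z-phases.
c=cos(0.5367/2)=0.964210, s=sin(0.5367/2)=0.265141; N=√[24·1·2·2]=9.797959
The bounds max(0,m−m')=0 and min(l+m,l−m')=0 give 1 term
  k=0: (−1)^2·9.7980/(4)·0.9642^2·0.2651^2 = +0.160093
d^2_{2,0}(0.5367) = +0.160093
|D^2_{2,0}|² = |d^2_{2,0}(β)|² = (+0.160093)² = 0.025630 (the z-rotation phases have unit modulus)

P=0.0256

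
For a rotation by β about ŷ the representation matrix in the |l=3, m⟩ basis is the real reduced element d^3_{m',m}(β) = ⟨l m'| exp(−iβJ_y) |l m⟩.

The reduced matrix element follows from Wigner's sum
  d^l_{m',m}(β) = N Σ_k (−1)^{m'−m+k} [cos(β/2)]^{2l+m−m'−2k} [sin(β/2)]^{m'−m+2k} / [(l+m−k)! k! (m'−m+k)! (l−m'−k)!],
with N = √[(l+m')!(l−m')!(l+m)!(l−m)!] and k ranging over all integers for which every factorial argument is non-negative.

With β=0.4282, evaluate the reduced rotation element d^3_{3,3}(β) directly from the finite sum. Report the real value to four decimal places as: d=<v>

d=0.8706

d^3_{3,3}(β=0.4282) via Wigner's sum:
c=cos(0.4282/2)=0.977168, s=sin(0.4282/2)=0.212468; N=√[720·1·720·1]=720.000000
k: max(0,(3)−(3))=0 … min(3+(3),3−(3))=0
  k=0: (−1)^0·720.0000/(720)·0.9772^6·0.2125^0 = +0.870594
d^3_{3,3}(0.4282) = +0.870594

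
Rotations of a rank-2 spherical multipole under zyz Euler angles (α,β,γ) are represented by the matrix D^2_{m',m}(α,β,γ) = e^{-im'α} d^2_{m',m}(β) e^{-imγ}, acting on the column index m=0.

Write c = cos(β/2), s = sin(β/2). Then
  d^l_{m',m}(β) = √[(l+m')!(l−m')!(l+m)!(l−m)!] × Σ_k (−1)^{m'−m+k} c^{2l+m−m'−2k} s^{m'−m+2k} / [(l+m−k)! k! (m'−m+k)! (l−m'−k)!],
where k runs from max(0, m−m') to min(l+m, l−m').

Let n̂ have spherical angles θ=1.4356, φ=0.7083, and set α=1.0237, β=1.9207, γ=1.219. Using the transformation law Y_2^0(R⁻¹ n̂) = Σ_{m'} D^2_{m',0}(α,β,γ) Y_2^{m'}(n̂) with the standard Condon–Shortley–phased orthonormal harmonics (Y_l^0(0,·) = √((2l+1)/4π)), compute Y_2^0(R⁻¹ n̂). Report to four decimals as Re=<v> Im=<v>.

Need the full column D^2_{m',0} for m'=−2..2 at α=1.0237, β=1.9207, γ=1.219.
cos(β/2)=0.573233, sin(β/2)=0.819392
d^2_{-2,0}: single k=2 term ⇒ +0.540408;  D = -0.247920+0.480184i
d^2_{-1,0}: k∈[1..2] ⇒ +0.378061 -0.772472 = -0.394411;  D = -0.205176-0.336842i
d^2_{0,0}: k∈[0..2] ⇒ +0.107976 -0.882483 +0.450783 = -0.323725;  D = -0.323725+0.000000i
d^2_{1,0}: k∈[0..1] ⇒ -0.378061 +0.772472 = +0.394411;  D = +0.205176-0.336842i
d^2_{2,0}: single k=0 term ⇒ +0.540408;  D = -0.247920-0.480184i
Y_2^{m'}(θ=1.4356,φ=0.7083) and Σ D·Y over m':
  (-0.2479+0.4802i)·(+0.0582-0.3748i)  (-0.2052-0.3368i)·(+0.0784-0.0671i)  (-0.3237+0.0000i)·(-0.2982+0.0000i)  (+0.2052-0.3368i)·(-0.0784-0.0671i)  (-0.2479-0.4802i)·(+0.0582+0.3748i)
Y_2^0(R⁻¹ n̂) = +0.350184+0.000000i

Re=0.3502 Im=0.0000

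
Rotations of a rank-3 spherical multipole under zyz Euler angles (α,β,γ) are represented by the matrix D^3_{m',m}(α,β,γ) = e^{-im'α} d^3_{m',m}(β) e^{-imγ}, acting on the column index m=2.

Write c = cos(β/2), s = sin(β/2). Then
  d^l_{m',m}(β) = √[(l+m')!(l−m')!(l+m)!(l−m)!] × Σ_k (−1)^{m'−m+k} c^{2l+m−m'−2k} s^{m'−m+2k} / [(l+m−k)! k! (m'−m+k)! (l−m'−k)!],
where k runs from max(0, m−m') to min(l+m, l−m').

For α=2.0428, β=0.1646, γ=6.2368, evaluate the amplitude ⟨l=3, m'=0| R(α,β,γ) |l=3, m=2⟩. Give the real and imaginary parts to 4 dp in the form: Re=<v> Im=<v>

Re=0.0361 Im=0.0034

First d^3_{0,2}(β=0.1646), then the phase factors e^{-i(0)α} and e^{-i(2)γ}:
With c≡cos(β/2)=0.996615 and s≡sin(β/2)=0.082207, N=[6·6·120·1]^{1/2}=65.726707
k∈{2,3} keeps every argument non-negative
  k=2: (−1)^0·65.7267/(12)·0.9966^4·0.0822^2 = +0.036517
  k=3: (−1)^1·65.7267/(12)·0.9966^2·0.0822^4 = -0.000248
d^3_{0,2}(0.1646) = +0.036517 -0.000248 = +0.036268
D = (+1.000000+0.000000i)·(+0.036268)·(+0.995700+0.092638i) = +0.036112+0.003360i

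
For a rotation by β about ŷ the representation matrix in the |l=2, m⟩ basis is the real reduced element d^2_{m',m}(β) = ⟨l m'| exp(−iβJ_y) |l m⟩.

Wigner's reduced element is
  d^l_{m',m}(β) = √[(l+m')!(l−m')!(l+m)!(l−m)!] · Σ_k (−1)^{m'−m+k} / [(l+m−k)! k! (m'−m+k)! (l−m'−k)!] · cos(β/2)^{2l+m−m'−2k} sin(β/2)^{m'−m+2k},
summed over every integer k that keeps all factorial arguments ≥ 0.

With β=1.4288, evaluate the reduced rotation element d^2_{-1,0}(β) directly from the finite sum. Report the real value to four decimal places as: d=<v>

d^2_{-1,0}(β=1.4288) via Wigner's sum:
With c≡cos(β/2)=0.755486 and s≡sin(β/2)=0.655164, N=[1·6·2·2]^{1/2}=4.898979
k: max(0,(0)−(-1))=1 … min(2+(0),2−(-1))=2
  k=1: (−1)^0·4.8990/(2)·0.7555^3·0.6552^1 = +0.692000
  k=2: (−1)^1·4.8990/(2)·0.7555^1·0.6552^3 = -0.520419
d^2_{-1,0}(1.4288) = +0.692000 -0.520419 = +0.171581

d=0.1716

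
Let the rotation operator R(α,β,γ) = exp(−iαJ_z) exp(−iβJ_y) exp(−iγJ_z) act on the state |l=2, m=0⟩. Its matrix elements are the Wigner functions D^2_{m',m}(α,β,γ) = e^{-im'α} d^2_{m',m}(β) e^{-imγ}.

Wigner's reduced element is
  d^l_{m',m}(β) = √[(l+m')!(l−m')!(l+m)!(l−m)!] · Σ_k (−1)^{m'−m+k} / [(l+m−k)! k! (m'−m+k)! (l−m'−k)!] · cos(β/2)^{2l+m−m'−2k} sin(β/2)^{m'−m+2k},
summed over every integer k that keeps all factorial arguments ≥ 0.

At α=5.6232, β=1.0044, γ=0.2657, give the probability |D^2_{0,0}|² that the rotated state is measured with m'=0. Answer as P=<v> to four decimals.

Split into d^2_{0,0}(β=1.0044) × two z-phases.
With c≡cos(β/2)=0.876526 and s≡sin(β/2)=0.481355, N=[2·2·2·2]^{1/2}=4.000000
The bounds max(0,m−m')=0 and min(l+m,l−m')=2 give 3 terms
  k=0: (−1)^0·4.0000/(4)·0.8765^4·0.4814^0 = +0.590281
  k=1: (−1)^1·4.0000/(1)·0.8765^2·0.4814^2 = -0.712066
  k=2: (−1)^2·4.0000/(4)·0.8765^0·0.4814^4 = +0.053686
d^2_{0,0}(1.0044) = +0.590281 -0.712066 +0.053686 = -0.068099
|D^2_{0,0}|² = |d^2_{0,0}(β)|² = (-0.068099)² = 0.004638 (the z-rotation phases have unit modulus)

P=0.0046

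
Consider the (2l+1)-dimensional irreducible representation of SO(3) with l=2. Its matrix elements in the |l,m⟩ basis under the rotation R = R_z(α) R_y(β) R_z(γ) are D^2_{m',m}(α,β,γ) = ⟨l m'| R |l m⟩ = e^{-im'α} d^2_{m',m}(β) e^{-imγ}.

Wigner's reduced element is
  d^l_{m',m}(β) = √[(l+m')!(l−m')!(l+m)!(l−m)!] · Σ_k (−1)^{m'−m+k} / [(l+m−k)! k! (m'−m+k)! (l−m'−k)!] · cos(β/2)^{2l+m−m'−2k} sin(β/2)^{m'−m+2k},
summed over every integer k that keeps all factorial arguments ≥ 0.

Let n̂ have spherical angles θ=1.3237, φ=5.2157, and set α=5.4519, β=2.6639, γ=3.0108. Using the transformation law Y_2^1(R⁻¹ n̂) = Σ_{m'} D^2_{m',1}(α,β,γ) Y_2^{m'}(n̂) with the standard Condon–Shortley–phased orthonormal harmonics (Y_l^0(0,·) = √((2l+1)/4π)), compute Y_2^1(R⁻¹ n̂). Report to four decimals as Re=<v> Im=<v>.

Need the full column D^2_{m',1} for m'=−2..2 at α=5.4519, β=2.6639, γ=3.0108.
cos(β/2)=0.236582, sin(β/2)=0.971612
d^2_{-2,1}: single k=3 term ⇒ +0.434000;  D = -0.016930+0.433669i
d^2_{-1,1}: k∈[2..3] ⇒ +0.158515 -0.891191 = -0.732676;  D = +0.560149-0.472279i
d^2_{0,1}: k∈[1..2] ⇒ +0.031515 -0.531539 = -0.500024;  D = +0.495753+0.065213i
d^2_{1,1}: k∈[0..1] ⇒ +0.003133 -0.158515 = -0.155382;  D = +0.088850+0.127472i
d^2_{2,1}: single k=0 term ⇒ -0.025732;  D = -0.005680+0.025097i
Y_2^{m'}(θ=1.3237,φ=5.2157) and Σ D·Y over m':
  (-0.0169+0.4337i)·(-0.1942+0.3069i)  (+0.5601-0.4723i)·(+0.0884+0.1605i)  (+0.4958+0.0652i)·(-0.2588+0.0000i)  (+0.0888+0.1275i)·(-0.0884+0.1605i)  (-0.0057+0.0251i)·(-0.1942-0.3069i)
Y_2^1(R⁻¹ n̂) = -0.152300-0.058256i

Re=-0.1523 Im=-0.0583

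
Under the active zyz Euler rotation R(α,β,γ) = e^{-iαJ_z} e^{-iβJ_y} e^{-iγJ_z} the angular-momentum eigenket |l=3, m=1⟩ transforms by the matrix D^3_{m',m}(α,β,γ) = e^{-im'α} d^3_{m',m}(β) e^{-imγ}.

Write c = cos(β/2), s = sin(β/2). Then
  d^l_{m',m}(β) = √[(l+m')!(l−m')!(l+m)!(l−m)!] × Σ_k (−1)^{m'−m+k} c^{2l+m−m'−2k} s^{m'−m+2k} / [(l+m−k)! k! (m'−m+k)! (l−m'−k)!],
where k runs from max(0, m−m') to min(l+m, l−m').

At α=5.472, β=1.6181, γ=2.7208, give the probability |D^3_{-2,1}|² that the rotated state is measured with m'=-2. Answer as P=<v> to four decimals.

First d^3_{-2,1}(β=1.6181), then the phase factors e^{-i(-2)α} and e^{-i(1)γ}:
Half-angle: c=0.690186, s=0.723632. N=√(1·120·24·2)=75.894664
The bounds max(0,m−m')=3 and min(l+m,l−m')=4 give 2 terms
  k=3: (−1)^0·75.8947/(12)·0.6902^3·0.7236^3 = +0.787919
  k=4: (−1)^1·75.8947/(24)·0.6902^1·0.7236^5 = -0.433066
d^3_{-2,1}(1.6181) = +0.787919 -0.433066 = +0.354853
|D^3_{-2,1}|² = |d^3_{-2,1}(β)|² = (+0.354853)² = 0.125921 (the z-rotation phases have unit modulus)

P=0.1259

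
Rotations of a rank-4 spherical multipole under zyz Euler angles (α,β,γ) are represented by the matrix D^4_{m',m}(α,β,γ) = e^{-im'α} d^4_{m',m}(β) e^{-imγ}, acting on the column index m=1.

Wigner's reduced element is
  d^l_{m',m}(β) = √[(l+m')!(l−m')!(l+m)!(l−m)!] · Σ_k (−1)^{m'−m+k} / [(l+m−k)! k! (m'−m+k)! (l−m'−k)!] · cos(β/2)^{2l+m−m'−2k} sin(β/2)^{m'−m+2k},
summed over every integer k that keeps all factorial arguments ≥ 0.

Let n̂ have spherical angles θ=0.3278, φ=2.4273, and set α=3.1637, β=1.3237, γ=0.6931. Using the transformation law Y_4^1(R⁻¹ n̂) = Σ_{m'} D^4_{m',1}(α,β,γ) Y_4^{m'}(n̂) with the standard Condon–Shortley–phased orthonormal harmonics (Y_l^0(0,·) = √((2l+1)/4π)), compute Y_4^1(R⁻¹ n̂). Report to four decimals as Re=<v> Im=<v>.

Re=-0.2626 Im=0.1258

Need the full column D^4_{m',1} for m'=−4..4 at α=3.1637, β=1.3237, γ=0.6931.
cos(β/2)=0.788857, sin(β/2)=0.614577
d^4_{-4,1}: single k=5 term ⇒ +0.322085;  D = +0.264976-0.183103i
d^4_{-3,1}: k∈[4..5] ⇒ +0.730832 -0.266149 = +0.464682;  D = -0.376356+0.272554i
d^4_{-2,1}: k∈[3..5] ⇒ +1.002847 -0.913026 +0.110833 = +0.200655;  D = +0.159873-0.121256i
d^4_{-1,1}: k∈[2..5] ⇒ +0.910210 -1.657370 +0.502975 -0.020352 = -0.264538;  D = +0.207187-0.164480i
d^4_{0,1}: k∈[1..4] ⇒ +0.522490 -1.902769 +1.154896 -0.116828 = -0.342211;  D = -0.263253+0.218647i
d^4_{1,1}: k∈[0..3] ⇒ +0.149963 -1.365314 +1.657370 -0.335317 = +0.106702;  D = -0.080556+0.069973i
d^4_{2,1}: k∈[0..2] ⇒ -0.495678 +1.504271 -0.608684 = +0.399910;  D = +0.296044-0.268860i
d^4_{3,1}: k∈[0..1] ⇒ +0.722457 -0.730832 = -0.008375;  D = +0.006074-0.005766i
d^4_{4,1}: single k=0 term ⇒ -0.530657;  D = -0.376680+0.373777i
Y_4^{m'}(θ=0.3278,φ=2.4273) and Σ D·Y over m':
  (+0.2650-0.1831i)·(-0.0046+0.0013i)  (-0.3764+0.2726i)·(+0.0214-0.0333i)  (+0.1599-0.1213i)·(+0.0259+0.1810i)  (+0.2072-0.1645i)·(-0.3568-0.3093i)  (-0.2633+0.2186i)·(+0.4474+0.0000i)  (-0.0806+0.0700i)·(+0.3568-0.3093i)  (+0.2960-0.2689i)·(+0.0259-0.1810i)  (+0.0061-0.0058i)·(-0.0214-0.0333i)  (-0.3767+0.3738i)·(-0.0046-0.0013i)
Y_4^1(R⁻¹ n̂) = -0.262649+0.125798i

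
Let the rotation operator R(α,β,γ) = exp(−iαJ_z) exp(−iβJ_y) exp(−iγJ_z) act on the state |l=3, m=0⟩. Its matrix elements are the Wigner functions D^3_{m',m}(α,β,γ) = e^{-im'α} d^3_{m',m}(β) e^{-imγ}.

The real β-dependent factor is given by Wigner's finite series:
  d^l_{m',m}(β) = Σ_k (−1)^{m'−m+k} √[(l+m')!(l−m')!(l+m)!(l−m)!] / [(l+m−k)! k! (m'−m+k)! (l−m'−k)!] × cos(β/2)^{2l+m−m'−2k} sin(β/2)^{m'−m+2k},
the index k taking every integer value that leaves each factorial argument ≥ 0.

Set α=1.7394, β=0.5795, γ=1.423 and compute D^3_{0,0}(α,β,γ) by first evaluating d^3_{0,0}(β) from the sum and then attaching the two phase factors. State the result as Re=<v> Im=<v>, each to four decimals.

Re=0.2095 Im=0.0000

Split into d^3_{0,0}(β=0.5795) × two z-phases.
Half-angle: c=0.958315, s=0.285713. N=√(6·6·6·6)=36.000000
The bounds max(0,m−m')=0 and min(l+m,l−m')=3 give 4 terms
  k=0: (−1)^0·36.0000/(36)·0.9583^6·0.2857^0 = +0.774552
  k=1: (−1)^1·36.0000/(4)·0.9583^4·0.2857^2 = -0.619634
  k=2: (−1)^2·36.0000/(4)·0.9583^2·0.2857^4 = +0.055078
  k=3: (−1)^3·36.0000/(36)·0.9583^0·0.2857^6 = -0.000544
d^3_{0,0}(0.5795) = +0.774552 -0.619634 +0.055078 -0.000544 = +0.209452
Attach z-rotation phases: D = e^{-i(0)(1.7394)}·(+0.209452)·e^{-i(0)(1.423)} = +0.209452+0.000000i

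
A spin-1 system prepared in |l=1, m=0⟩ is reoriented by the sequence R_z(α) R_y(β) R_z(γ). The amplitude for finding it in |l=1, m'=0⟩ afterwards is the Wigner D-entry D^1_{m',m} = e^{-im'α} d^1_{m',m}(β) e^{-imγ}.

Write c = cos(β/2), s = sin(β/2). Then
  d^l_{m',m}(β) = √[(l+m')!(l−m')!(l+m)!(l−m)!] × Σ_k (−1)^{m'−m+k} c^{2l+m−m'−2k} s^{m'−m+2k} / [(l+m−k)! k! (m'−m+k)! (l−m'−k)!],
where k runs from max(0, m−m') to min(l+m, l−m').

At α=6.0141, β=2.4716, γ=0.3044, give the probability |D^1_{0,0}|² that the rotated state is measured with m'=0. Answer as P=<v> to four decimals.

D^1_{0,0}(6.0141,2.4716,0.3044) = e^{-i·0·6.0141}·d^1_{0,0}(2.4716)·e^{-i·0·0.3044}. Compute d first:
Half-angle: c=0.328766, s=0.944412. N=√(1·1·1·1)=1.000000
k∈{0,1} keeps every argument non-negative
  k=0: (−1)^0·1.0000/(1)·0.3288^2·0.9444^0 = +0.108087
  k=1: (−1)^1·1.0000/(1)·0.3288^0·0.9444^2 = -0.891913
d^1_{0,0}(2.4716) = +0.108087 -0.891913 = -0.783826
|D^1_{0,0}|² = |d^1_{0,0}(β)|² = (-0.783826)² = 0.614384 (the z-rotation phases have unit modulus)

P=0.6144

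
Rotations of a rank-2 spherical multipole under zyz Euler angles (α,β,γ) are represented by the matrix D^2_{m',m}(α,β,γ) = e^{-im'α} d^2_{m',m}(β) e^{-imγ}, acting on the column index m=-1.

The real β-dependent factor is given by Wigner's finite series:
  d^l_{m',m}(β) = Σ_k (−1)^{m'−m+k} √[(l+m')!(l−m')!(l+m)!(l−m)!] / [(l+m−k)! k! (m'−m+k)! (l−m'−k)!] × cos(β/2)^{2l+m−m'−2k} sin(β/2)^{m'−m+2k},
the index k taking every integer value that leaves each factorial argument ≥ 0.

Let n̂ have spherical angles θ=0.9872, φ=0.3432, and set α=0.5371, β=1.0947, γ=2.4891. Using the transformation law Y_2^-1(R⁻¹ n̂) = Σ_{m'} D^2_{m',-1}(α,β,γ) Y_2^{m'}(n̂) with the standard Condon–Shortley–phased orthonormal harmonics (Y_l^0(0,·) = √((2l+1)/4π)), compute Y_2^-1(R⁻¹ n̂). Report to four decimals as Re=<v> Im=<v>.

Re=-0.0051 Im=-0.1494

Need the full column D^2_{m',-1} for m'=−2..2 at α=0.5371, β=1.0947, γ=2.4891.
cos(β/2)=0.853907, sin(β/2)=0.520426
d^2_{-2,-1}: single k=1 term ⇒ +0.648068;  D = -0.591291-0.265266i
d^2_{-1,-1}: k∈[0..1] ⇒ +0.531669 -0.592462 = -0.060793;  D = +0.060388-0.006999i
d^2_{0,-1}: k∈[0..1] ⇒ -0.793718 +0.294824 = -0.498893;  D = +0.396407-0.302912i
d^2_{1,-1}: k∈[0..1] ⇒ +0.592462 -0.073356 = +0.519106;  D = -0.193127+0.481843i
d^2_{2,-1}: single k=0 term ⇒ -0.240723;  D = -0.037376-0.237804i
Y_2^{m'}(θ=0.9872,φ=0.3432) and Σ D·Y over m':
  (-0.5913-0.2653i)·(+0.2081-0.1705i)  (+0.0604-0.0070i)·(+0.3345-0.1195i)  (+0.3964-0.3029i)·(-0.0281+0.0000i)  (-0.1931+0.4818i)·(-0.3345-0.1195i)  (-0.0374-0.2378i)·(+0.2081+0.1705i)
Y_2^-1(R⁻¹ n̂) = -0.005061-0.149395i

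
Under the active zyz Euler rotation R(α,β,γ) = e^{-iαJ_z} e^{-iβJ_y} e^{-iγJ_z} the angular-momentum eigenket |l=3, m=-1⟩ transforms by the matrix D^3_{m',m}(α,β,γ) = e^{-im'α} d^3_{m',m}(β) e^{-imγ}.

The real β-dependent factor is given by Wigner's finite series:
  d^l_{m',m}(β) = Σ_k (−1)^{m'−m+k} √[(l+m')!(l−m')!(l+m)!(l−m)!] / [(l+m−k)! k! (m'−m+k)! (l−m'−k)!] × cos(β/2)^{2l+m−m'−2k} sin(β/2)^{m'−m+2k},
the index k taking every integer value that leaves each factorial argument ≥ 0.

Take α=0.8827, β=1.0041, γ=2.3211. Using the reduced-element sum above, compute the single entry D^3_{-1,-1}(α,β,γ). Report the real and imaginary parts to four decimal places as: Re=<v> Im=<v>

First d^3_{-1,-1}(β=1.0041), then the phase factors e^{-i(-1)α} and e^{-i(-1)γ}:
Half-angle: c=0.876598, s=0.481224. N=√(2·24·2·24)=48.000000
k∈{0,1,2} keeps every argument non-negative
  k=0: (−1)^0·48.0000/(48)·0.8766^6·0.4812^0 = +0.453735
  k=1: (−1)^1·48.0000/(6)·0.8766^4·0.4812^2 = -1.093920
  k=2: (−1)^2·48.0000/(8)·0.8766^2·0.4812^4 = +0.247252
d^3_{-1,-1}(1.0041) = +0.453735 -1.093920 +0.247252 = -0.392933
D = (+0.635068+0.772456i)·(-0.392933)·(-0.681861+0.731482i) = +0.392173+0.024428i

Re=0.3922 Im=0.0244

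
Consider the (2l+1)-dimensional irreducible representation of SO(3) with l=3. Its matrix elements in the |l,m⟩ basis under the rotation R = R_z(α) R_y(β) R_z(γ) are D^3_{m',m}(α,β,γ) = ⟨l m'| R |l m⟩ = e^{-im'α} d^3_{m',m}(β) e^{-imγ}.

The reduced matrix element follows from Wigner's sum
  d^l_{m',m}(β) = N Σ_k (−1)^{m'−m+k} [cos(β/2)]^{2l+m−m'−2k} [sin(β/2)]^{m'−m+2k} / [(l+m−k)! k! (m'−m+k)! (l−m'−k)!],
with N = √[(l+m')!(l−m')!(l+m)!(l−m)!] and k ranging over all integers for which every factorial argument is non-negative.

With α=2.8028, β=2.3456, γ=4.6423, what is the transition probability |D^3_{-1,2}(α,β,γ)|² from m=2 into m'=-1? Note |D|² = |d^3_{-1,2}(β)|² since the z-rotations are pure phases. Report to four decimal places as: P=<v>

Split into d^3_{-1,2}(β=2.3456) × two z-phases.
With c≡cos(β/2)=0.387572 and s≡sin(β/2)=0.921839, N=[2·24·120·1]^{1/2}=75.894664
k∈{3,4} keeps every argument non-negative
  k=3: (−1)^0·75.8947/(12)·0.3876^3·0.9218^3 = +0.288438
  k=4: (−1)^1·75.8947/(24)·0.3876^1·0.9218^5 = -0.815885
d^3_{-1,2}(2.3456) = +0.288438 -0.815885 = -0.527446
|D^3_{-1,2}|² = |d^3_{-1,2}(β)|² = (-0.527446)² = 0.278200 (the z-rotation phases have unit modulus)

P=0.2782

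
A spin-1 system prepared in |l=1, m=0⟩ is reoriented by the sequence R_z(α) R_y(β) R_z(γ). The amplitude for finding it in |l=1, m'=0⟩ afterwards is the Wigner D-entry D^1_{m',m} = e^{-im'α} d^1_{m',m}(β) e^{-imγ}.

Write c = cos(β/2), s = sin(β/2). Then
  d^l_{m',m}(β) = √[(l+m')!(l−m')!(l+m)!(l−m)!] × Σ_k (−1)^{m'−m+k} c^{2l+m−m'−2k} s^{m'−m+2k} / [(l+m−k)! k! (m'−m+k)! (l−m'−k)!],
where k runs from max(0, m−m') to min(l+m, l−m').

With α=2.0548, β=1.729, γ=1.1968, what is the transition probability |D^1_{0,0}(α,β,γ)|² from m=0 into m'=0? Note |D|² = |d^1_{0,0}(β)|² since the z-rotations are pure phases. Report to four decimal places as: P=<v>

D^1_{0,0}(2.0548,1.729,1.1968) = e^{-i·0·2.0548}·d^1_{0,0}(1.729)·e^{-i·0·1.1968}. Compute d first:
Half-angle: c=0.649021, s=0.760771. N=√(1·1·1·1)=1.000000
Admissible k: 0..1 (factorial args all ≥0)
  k=0: (−1)^0·1.0000/(1)·0.6490^2·0.7608^0 = +0.421228
  k=1: (−1)^1·1.0000/(1)·0.6490^0·0.7608^2 = -0.578772
d^1_{0,0}(1.729) = +0.421228 -0.578772 = -0.157545
|D^1_{0,0}|² = |d^1_{0,0}(β)|² = (-0.157545)² = 0.024820 (the z-rotation phases have unit modulus)

P=0.0248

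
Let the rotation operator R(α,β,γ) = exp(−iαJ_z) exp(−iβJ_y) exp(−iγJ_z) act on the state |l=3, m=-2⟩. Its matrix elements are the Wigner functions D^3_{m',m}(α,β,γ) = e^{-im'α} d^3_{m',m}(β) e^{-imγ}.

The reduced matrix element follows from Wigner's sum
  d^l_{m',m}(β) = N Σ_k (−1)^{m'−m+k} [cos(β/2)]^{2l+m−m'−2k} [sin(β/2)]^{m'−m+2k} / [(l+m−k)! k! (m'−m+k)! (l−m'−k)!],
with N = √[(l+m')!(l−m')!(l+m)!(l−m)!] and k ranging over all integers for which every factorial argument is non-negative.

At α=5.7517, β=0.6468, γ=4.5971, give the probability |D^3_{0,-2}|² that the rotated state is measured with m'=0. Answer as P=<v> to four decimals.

First d^3_{0,-2}(β=0.6468), then the phase factors e^{-i(0)α} and e^{-i(-2)γ}:
With c≡cos(β/2)=0.948160 and s≡sin(β/2)=0.317792, N=[6·6·1·120]^{1/2}=65.726707
The bounds max(0,m−m')=0 and min(l+m,l−m')=1 give 2 terms
  k=0: (−1)^2·65.7267/(12)·0.9482^4·0.3178^2 = +0.447069
  k=1: (−1)^3·65.7267/(12)·0.9482^2·0.3178^4 = -0.050222
d^3_{0,-2}(0.6468) = +0.447069 -0.050222 = +0.396846
|D^3_{0,-2}|² = |d^3_{0,-2}(β)|² = (+0.396846)² = 0.157487 (the z-rotation phases have unit modulus)

P=0.1575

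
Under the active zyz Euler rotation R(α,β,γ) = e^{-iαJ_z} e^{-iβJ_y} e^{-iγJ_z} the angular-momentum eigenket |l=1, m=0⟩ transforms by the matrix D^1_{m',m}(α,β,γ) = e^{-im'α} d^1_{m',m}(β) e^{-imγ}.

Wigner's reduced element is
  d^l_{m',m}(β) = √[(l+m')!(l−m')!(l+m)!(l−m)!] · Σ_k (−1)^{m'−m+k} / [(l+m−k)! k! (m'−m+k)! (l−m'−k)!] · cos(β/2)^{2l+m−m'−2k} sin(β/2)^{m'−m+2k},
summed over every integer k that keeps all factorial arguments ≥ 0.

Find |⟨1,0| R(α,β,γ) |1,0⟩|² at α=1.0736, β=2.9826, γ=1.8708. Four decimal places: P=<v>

P=0.9749

First d^1_{0,0}(β=2.9826), then the phase factors e^{-i(0)α} and e^{-i(0)γ}:
c=cos(2.9826/2)=0.079413, s=sin(2.9826/2)=0.996842; N=√[1·1·1·1]=1.000000
The bounds max(0,m−m')=0 and min(l+m,l−m')=1 give 2 terms
  k=0: (−1)^0·1.0000/(1)·0.0794^2·0.9968^0 = +0.006306
  k=1: (−1)^1·1.0000/(1)·0.0794^0·0.9968^2 = -0.993694
d^1_{0,0}(2.9826) = +0.006306 -0.993694 = -0.987387
|D^1_{0,0}|² = |d^1_{0,0}(β)|² = (-0.987387)² = 0.974934 (the z-rotation phases have unit modulus)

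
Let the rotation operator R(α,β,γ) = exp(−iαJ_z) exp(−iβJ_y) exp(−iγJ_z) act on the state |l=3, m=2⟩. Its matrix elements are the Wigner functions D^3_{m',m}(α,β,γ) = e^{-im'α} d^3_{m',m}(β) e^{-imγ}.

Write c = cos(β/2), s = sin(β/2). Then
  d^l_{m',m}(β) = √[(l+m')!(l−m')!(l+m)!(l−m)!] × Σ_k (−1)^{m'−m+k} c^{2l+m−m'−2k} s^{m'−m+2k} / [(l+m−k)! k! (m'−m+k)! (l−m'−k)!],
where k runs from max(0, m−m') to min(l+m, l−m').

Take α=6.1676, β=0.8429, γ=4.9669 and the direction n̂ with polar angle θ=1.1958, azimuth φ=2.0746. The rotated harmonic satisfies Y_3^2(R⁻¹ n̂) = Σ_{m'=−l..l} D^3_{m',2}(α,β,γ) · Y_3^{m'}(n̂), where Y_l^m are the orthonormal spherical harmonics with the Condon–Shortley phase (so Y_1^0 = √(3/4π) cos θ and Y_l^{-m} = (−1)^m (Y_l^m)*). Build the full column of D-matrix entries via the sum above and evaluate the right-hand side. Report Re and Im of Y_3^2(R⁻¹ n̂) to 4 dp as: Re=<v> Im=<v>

Need the full column D^3_{m',2} for m'=−3..3 at α=6.1676, β=0.8429, γ=4.9669.
cos(β/2)=0.912497, sin(β/2)=0.409084
d^3_{-3,2}: single k=5 term ⇒ +0.025608;  D = -0.016789+0.019336i
d^3_{-2,2}: k∈[4..5] ⇒ +0.116596 -0.004687 = +0.111909;  D = -0.082627+0.075475i
d^3_{-1,2}: k∈[3..4] ⇒ +0.328974 -0.033059 = +0.295915;  D = -0.240044+0.173045i
d^3_{0,2}: k∈[2..3] ⇒ +0.635493 -0.127724 = +0.507769;  D = -0.443395+0.247448i
d^3_{1,2}: k∈[1..2] ⇒ +0.818407 -0.328974 = +0.489433;  D = -0.452038+0.187631i
d^3_{2,2}: k∈[0..1] ⇒ +0.577282 -0.580123 = -0.002841;  D = +0.002732-0.000779i
d^3_{3,2}: single k=0 term ⇒ -0.633935;  D = +0.625607-0.102415i
Y_3^{m'}(θ=1.1958,φ=2.0746) and Σ D·Y over m':
  (-0.0168+0.0193i)·(+0.3356+0.0200i)  (-0.0826+0.0755i)·(-0.1730+0.2740i)  (-0.2400+0.1730i)·(+0.0478+0.0867i)  (-0.4434+0.2474i)·(-0.3184+0.0000i)  (-0.4520+0.1876i)·(-0.0478+0.0867i)  (+0.0027-0.0008i)·(-0.1730-0.2740i)  (+0.6256-0.1024i)·(-0.3356+0.0200i)
Y_3^2(R⁻¹ n̂) = -0.100953-0.122801i

Re=-0.1010 Im=-0.1228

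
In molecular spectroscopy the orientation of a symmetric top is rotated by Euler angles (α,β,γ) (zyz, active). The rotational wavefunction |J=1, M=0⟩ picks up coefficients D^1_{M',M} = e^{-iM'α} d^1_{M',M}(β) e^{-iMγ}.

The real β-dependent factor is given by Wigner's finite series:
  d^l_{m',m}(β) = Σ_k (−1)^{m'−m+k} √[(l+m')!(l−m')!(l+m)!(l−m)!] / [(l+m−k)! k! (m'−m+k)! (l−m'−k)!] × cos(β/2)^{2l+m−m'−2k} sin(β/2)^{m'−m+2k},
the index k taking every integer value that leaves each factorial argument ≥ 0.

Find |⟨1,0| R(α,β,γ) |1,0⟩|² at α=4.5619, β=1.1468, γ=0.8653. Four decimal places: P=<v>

D^1_{0,0}(4.5619,1.1468,0.8653) = e^{-i·0·4.5619}·d^1_{0,0}(1.1468)·e^{-i·0·0.8653}. Compute d first:
With c≡cos(β/2)=0.840061 and s≡sin(β/2)=0.542491, N=[1·1·1·1]^{1/2}=1.000000
Admissible k: 0..1 (factorial args all ≥0)
  k=0: (−1)^0·1.0000/(1)·0.8401^2·0.5425^0 = +0.705703
  k=1: (−1)^1·1.0000/(1)·0.8401^0·0.5425^2 = -0.294297
d^1_{0,0}(1.1468) = +0.705703 -0.294297 = +0.411406
|D^1_{0,0}|² = |d^1_{0,0}(β)|² = (+0.411406)² = 0.169255 (the z-rotation phases have unit modulus)

P=0.1693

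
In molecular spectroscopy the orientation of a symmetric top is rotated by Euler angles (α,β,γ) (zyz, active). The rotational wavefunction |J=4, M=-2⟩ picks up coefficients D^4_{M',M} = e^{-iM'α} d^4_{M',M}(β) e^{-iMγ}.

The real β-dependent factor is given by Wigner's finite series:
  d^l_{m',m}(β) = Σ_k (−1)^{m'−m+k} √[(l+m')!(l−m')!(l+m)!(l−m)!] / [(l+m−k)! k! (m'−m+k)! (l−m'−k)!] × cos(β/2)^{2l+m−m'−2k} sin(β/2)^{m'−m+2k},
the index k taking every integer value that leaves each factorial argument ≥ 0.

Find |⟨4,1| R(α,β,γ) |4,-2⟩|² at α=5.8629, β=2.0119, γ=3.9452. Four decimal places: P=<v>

D^4_{1,-2}(5.8629,2.0119,3.9452) = e^{-i·1·5.8629}·d^4_{1,-2}(2.0119)·e^{-i·-2·3.9452}. Compute d first:
Half-angle: c=0.535286, s=0.844671. N=√(120·6·2·720)=1018.233765
k∈{0,1,2} keeps every argument non-negative
  k=0: (−1)^3·1018.2338/(72)·0.5353^5·0.8447^3 = -0.374548
  k=1: (−1)^4·1018.2338/(48)·0.5353^3·0.8447^5 = +1.398948
  k=2: (−1)^5·1018.2338/(240)·0.5353^1·0.8447^7 = -0.696682
d^4_{1,-2}(2.0119) = -0.374548 +1.398948 -0.696682 = +0.327718
|D^4_{1,-2}|² = |d^4_{1,-2}(β)|² = (+0.327718)² = 0.107399 (the z-rotation phases have unit modulus)

P=0.1074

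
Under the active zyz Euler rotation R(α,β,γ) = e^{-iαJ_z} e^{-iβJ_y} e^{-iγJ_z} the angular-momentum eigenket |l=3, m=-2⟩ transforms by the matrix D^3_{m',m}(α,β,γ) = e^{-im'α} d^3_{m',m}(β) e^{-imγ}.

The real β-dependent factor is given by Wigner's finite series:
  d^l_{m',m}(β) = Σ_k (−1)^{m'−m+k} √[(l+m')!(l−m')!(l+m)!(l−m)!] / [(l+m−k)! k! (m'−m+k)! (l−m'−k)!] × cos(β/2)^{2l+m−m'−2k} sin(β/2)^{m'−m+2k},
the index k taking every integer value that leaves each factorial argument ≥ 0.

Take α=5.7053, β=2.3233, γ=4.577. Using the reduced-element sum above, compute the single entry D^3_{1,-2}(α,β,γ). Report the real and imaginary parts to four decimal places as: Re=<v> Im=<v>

First d^3_{1,-2}(β=2.3233), then the phase factors e^{-i(1)α} and e^{-i(-2)γ}:
Half-angle: c=0.397826, s=0.917461. N=√(24·2·1·120)=75.894664
k: max(0,(-2)−(1))=0 … min(3+(-2),3−(1))=1
  k=0: (−1)^3·75.8947/(12)·0.3978^3·0.9175^3 = -0.307520
  k=1: (−1)^4·75.8947/(24)·0.3978^1·0.9175^5 = +0.817770
d^3_{1,-2}(2.3233) = -0.307520 +0.817770 = +0.510250
Phases: e^{-i·(1)·5.7053}=+0.837620+0.546254i, e^{-i·(-2)·4.577}=-0.963563+0.267481i ⇒ D=-0.486376-0.154250i

Re=-0.4864 Im=-0.1542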